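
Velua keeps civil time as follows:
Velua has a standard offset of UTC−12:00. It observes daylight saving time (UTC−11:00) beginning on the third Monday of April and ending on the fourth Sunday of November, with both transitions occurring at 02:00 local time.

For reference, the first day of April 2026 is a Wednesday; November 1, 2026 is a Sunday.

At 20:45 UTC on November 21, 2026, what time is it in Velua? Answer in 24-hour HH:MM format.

1 April 2026 is a Wednesday, so the first Monday is April 6 and the third is April 20.
1 November 2026 is a Sunday, so the first Sunday is November 1 and the fourth is November 22.
At the standard offset (UTC−12:00), 20:45 UTC − 12h = 08:45 Velua standard time.
The standard-time date in Velua, November 21, 2026, falls between 20 April and 22 November, so daylight saving is in effect and Velua is at UTC−11:00.
20:45 UTC − 11h = 09:45 local.

09:45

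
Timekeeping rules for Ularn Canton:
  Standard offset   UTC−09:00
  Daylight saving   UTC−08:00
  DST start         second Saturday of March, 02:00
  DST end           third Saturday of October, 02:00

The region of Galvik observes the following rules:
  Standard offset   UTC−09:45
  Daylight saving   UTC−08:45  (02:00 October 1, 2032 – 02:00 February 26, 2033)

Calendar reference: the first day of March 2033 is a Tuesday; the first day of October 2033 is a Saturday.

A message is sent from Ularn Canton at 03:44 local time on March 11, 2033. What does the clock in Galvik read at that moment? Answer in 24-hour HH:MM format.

02:59

1 March 2033 is a Tuesday, so the first Saturday is March 5 and the second is March 12.
1 October 2033 is a Saturday, so the first Saturday is October 1 and the third is October 15.
Daylight saving runs 12 March – 15 October; March 11, 2033 is outside that window, so Ularn Canton is on standard time at UTC−09:00.
03:44 Ularn Canton + 9h = 12:44 UTC.
At the standard offset (UTC−09:45), 12:44 UTC − 9h45m = 02:59 Galvik standard time.
Daylight saving runs 1 October 2032 – 26 February 2033; the standard-time date in Galvik, March 11, 2033, is outside that window, so Galvik is on standard time at UTC−09:45.
12:44 UTC − 9h45m = 02:59 Galvik.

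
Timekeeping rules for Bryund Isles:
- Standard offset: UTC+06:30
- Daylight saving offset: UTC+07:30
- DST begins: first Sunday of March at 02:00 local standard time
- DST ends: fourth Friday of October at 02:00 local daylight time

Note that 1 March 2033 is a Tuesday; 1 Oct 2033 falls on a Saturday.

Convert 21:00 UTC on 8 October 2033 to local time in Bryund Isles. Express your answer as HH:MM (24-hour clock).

1 March 2033 is a Tuesday, so the first Sunday is March 6.
1 October 2033 is a Saturday, so the first Friday is October 7 and the fourth is October 28.
At the standard offset (UTC+06:30), 21:00 UTC + 6h30m = 03:30 Bryund Isles standard time (rolling into the next day, 9 October 2033).
The standard-time date in Bryund Isles, 9 October 2033, falls between 6 March and 28 October, so daylight saving is in effect and Bryund Isles is at UTC+07:30.
21:00 UTC + 7h30m = 04:30 local (rolling into the next day, 9 October 2033).

04:30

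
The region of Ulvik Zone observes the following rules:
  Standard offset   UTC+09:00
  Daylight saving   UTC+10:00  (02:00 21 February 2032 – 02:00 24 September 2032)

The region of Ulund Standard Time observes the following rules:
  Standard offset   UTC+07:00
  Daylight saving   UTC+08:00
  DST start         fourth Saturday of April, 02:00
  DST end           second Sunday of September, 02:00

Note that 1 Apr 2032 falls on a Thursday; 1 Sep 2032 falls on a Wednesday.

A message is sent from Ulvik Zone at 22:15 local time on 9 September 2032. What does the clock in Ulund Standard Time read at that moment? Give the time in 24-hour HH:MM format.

9 September 2032 falls between 21 February and 24 September, so daylight saving is in effect and Ulvik Zone is at UTC+10:00.
22:15 Ulvik Zone − 10h = 12:15 UTC.
1 April 2032 is a Thursday, so the first Saturday is April 3 and the fourth is April 24.
1 September 2032 is a Wednesday, so the first Sunday is September 5 and the second is September 12.
At the standard offset (UTC+07:00), 12:15 UTC + 7h = 19:15 Ulund Standard Time standard time.
Daylight saving runs 24 April – 12 September; the standard-time date in Ulund Standard Time, 9 September 2032, is inside that window, so Ulund Standard Time is at UTC+08:00.
12:15 UTC + 8h = 20:15 Ulund Standard Time.

20:15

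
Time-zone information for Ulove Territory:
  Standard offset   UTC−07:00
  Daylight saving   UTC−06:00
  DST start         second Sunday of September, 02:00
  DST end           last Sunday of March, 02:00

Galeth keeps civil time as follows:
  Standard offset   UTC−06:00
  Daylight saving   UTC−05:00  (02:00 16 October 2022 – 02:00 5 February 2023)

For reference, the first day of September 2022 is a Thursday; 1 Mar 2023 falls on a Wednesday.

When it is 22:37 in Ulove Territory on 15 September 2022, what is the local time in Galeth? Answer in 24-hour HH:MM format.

1 September 2022 is a Thursday, so the first Sunday is September 4 and the second is September 11.
1 March 2023 is a Wednesday, so Sundays fall on 5, 12, 19, 26; the last is March 26.
15 September 2022 lies within the daylight-saving period (11 September 2022 – 26 March 2023), so Ulove Territory is on daylight time, UTC−06:00.
22:37 Ulove Territory + 6h = 04:37 UTC (rolling into the next day, 16 September 2022).
At the standard offset (UTC−06:00), 04:37 UTC − 6h = 22:37 Galeth standard time (rolling into the previous day, 15 September 2022).
Daylight saving runs 16 October 2022 – 5 February 2023; the standard-time date in Galeth, 15 September 2022, is outside that window, so Galeth is on standard time at UTC−06:00.
04:37 UTC − 6h = 22:37 Galeth (rolling into the previous day, 15 September 2022).

22:37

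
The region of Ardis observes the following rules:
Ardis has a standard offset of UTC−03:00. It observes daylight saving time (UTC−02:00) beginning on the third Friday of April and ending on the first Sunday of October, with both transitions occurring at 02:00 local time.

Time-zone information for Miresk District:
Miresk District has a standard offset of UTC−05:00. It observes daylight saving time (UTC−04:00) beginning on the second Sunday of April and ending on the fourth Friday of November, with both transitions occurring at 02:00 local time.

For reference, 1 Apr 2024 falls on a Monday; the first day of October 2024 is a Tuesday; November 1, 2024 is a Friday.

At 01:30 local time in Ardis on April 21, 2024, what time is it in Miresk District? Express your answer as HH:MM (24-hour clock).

1 April 2024 is a Monday, so the first Friday is April 5 and the third is April 19.
1 October 2024 is a Tuesday, so the first Sunday is October 6.
April 21, 2024 falls between 19 April and 6 October, so daylight saving is in effect and Ardis is at UTC−02:00.
01:30 Ardis + 2h = 03:30 UTC.
1 April 2024 is a Monday, so the first Sunday is April 7 and the second is April 14.
1 November 2024 is a Friday, so the first Friday is November 1 and the fourth is November 22.
At the standard offset (UTC−05:00), 03:30 UTC − 5h = 22:30 Miresk District standard time (rolling into the previous day, 20 April 2024).
The standard-time date in Miresk District, April 20, 2024, lies within the daylight-saving period (14 April – 22 November), so Miresk District is on daylight time, UTC−04:00.
03:30 UTC − 4h = 23:30 Miresk District (rolling into the previous day, 20 April 2024).

23:30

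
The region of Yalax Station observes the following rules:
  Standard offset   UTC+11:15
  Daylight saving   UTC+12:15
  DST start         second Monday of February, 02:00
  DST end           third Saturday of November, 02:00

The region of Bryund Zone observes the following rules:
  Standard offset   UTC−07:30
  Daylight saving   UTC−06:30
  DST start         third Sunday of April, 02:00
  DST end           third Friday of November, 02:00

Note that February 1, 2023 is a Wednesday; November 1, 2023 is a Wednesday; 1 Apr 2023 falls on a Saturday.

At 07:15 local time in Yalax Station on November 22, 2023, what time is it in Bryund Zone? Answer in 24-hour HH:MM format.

12:30

1 February 2023 is a Wednesday, so the first Monday is February 6 and the second is February 13.
1 November 2023 is a Wednesday, so the first Saturday is November 4 and the third is November 18.
November 22, 2023 does not fall between 13 February and 18 November, so daylight saving is not in effect and Yalax Station is at UTC+11:15.
07:15 Yalax Station − 11h15m = 20:00 UTC (rolling into the previous day, 21 November 2023).
1 April 2023 is a Saturday, so the first Sunday is April 2 and the third is April 16.
1 November 2023 is a Wednesday, so the first Friday is November 3 and the third is November 17.
At the standard offset (UTC−07:30), 20:00 UTC − 7h30m = 12:30 Bryund Zone standard time.
The standard-time date in Bryund Zone, November 21, 2023, does not fall between 16 April and 17 November, so daylight saving is not in effect and Bryund Zone is at UTC−07:30.
20:00 UTC − 7h30m = 12:30 Bryund Zone.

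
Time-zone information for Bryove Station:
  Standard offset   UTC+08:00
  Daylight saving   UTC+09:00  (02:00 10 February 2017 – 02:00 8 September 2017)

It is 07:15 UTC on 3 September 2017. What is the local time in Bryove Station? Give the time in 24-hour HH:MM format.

At the standard offset (UTC+08:00), 07:15 UTC + 8h = 15:15 Bryove Station standard time.
The standard-time date in Bryove Station, 3 September 2017, falls between 10 February and 8 September, so daylight saving is in effect and Bryove Station is at UTC+09:00.
07:15 UTC + 9h = 16:15 local.

16:15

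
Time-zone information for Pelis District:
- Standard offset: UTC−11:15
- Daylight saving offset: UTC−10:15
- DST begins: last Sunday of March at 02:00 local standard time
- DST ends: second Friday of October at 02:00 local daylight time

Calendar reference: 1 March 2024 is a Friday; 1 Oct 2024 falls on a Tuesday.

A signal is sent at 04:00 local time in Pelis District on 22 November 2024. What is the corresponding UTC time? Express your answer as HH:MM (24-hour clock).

15:15

1 March 2024 is a Friday, so Sundays fall on 3, 10, 17, 24, 31; the last is March 31.
1 October 2024 is a Tuesday, so the first Friday is October 4 and the second is October 11.
22 November 2024 is outside the daylight-saving period (31 March – 11 October), so Pelis District is on standard time, UTC−11:15.
04:00 local + 11h15m = 15:15 UTC.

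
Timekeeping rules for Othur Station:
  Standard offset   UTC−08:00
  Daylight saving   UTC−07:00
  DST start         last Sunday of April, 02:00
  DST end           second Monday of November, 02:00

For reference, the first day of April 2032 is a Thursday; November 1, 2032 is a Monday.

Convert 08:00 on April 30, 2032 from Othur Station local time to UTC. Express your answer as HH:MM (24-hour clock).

15:00

1 April 2032 is a Thursday, so Sundays fall on 4, 11, 18, 25; the last is April 25.
1 November 2032 is a Monday, so the first Monday is November 1 and the second is November 8.
April 30, 2032 lies within the daylight-saving period (25 April – 8 November), so Othur Station is on daylight time, UTC−07:00.
08:00 local + 7h = 15:00 UTC.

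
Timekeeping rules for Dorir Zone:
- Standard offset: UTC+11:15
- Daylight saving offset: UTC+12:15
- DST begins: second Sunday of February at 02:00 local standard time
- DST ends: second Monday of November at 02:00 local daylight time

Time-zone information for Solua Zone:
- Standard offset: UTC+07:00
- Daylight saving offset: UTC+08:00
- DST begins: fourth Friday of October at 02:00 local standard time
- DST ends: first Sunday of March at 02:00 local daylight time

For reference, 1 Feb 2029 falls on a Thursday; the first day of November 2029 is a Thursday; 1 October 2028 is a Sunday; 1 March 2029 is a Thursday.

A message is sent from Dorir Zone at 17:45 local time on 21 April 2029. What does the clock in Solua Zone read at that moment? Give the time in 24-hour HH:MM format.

1 February 2029 is a Thursday, so the first Sunday is February 4 and the second is February 11.
1 November 2029 is a Thursday, so the first Monday is November 5 and the second is November 12.
21 April 2029 falls between 11 February and 12 November, so daylight saving is in effect and Dorir Zone is at UTC+12:15.
17:45 Dorir Zone − 12h15m = 05:30 UTC.
1 October 2028 is a Sunday, so the first Friday is October 6 and the fourth is October 27.
1 March 2029 is a Thursday, so the first Sunday is March 4.
At the standard offset (UTC+07:00), 05:30 UTC + 7h = 12:30 Solua Zone standard time.
The standard-time date in Solua Zone, 21 April 2029, does not fall between 27 October 2028 and 4 March 2029, so daylight saving is not in effect and Solua Zone is at UTC+07:00.
05:30 UTC + 7h = 12:30 Solua Zone.

12:30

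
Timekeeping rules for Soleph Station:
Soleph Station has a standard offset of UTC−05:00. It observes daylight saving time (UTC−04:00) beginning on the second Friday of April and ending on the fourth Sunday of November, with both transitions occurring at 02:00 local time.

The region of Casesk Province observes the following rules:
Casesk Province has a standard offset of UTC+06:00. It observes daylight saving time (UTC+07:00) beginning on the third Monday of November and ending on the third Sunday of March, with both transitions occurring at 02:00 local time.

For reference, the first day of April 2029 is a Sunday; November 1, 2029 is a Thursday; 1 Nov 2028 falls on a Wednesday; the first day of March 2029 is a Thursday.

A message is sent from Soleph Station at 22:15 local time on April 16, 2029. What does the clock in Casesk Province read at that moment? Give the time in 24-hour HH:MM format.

1 April 2029 is a Sunday, so the first Friday is April 6 and the second is April 13.
1 November 2029 is a Thursday, so the first Sunday is November 4 and the fourth is November 25.
Daylight saving runs 13 April – 25 November; April 16, 2029 is inside that window, so Soleph Station is at UTC−04:00.
22:15 Soleph Station + 4h = 02:15 UTC (rolling into the next day, 17 April 2029).
1 November 2028 is a Wednesday, so the first Monday is November 6 and the third is November 20.
1 March 2029 is a Thursday, so the first Sunday is March 4 and the third is March 18.
At the standard offset (UTC+06:00), 02:15 UTC + 6h = 08:15 Casesk Province standard time.
The standard-time date in Casesk Province, April 17, 2029, does not fall between 20 November 2028 and 18 March 2029, so daylight saving is not in effect and Casesk Province is at UTC+06:00.
02:15 UTC + 6h = 08:15 Casesk Province.

08:15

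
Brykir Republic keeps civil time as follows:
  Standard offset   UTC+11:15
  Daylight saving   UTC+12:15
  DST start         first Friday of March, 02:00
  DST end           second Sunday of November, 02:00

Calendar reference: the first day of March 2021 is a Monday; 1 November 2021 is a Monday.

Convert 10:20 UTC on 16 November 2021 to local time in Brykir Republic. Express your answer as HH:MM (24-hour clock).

21:35

1 March 2021 is a Monday, so the first Friday is March 5.
1 November 2021 is a Monday, so the first Sunday is November 7 and the second is November 14.
At the standard offset (UTC+11:15), 10:20 UTC + 11h15m = 21:35 Brykir Republic standard time.
Daylight saving runs 5 March – 14 November; the standard-time date in Brykir Republic, 16 November 2021, is outside that window, so Brykir Republic is on standard time at UTC+11:15.
10:20 UTC + 11h15m = 21:35 local.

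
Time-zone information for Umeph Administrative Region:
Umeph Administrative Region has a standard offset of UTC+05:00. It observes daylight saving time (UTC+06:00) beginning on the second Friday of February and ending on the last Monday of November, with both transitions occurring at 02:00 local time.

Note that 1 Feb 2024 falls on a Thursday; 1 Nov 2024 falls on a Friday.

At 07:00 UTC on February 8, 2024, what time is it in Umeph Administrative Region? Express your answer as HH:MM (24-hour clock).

1 February 2024 is a Thursday, so the first Friday is February 2 and the second is February 9.
1 November 2024 is a Friday, so Mondays fall on 4, 11, 18, 25; the last is November 25.
At the standard offset (UTC+05:00), 07:00 UTC + 5h = 12:00 Umeph Administrative Region standard time.
Daylight saving runs 9 February – 25 November; the standard-time date in Umeph Administrative Region, February 8, 2024, is outside that window, so Umeph Administrative Region is on standard time at UTC+05:00.
07:00 UTC + 5h = 12:00 local.

12:00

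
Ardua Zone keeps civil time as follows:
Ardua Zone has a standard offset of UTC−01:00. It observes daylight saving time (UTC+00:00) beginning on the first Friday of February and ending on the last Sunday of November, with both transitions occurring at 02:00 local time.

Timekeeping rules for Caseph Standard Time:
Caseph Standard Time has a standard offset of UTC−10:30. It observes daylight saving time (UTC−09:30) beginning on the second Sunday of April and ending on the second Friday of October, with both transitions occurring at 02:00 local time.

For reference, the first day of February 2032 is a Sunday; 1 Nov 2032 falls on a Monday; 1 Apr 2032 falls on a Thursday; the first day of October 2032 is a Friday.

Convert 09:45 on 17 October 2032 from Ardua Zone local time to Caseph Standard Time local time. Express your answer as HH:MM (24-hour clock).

1 February 2032 is a Sunday, so the first Friday is February 6.
1 November 2032 is a Monday, so Sundays fall on 7, 14, 21, 28; the last is November 28.
17 October 2032 lies within the daylight-saving period (6 February – 28 November), so Ardua Zone is on daylight time, UTC+00:00.
09:45 Ardua Zone − 0h = 09:45 UTC.
1 April 2032 is a Thursday, so the first Sunday is April 4 and the second is April 11.
1 October 2032 is a Friday, so the first Friday is October 1 and the second is October 8.
At the standard offset (UTC−10:30), 09:45 UTC − 10h30m = 23:15 Caseph Standard Time standard time (rolling into the previous day, 16 October 2032).
The standard-time date in Caseph Standard Time, 16 October 2032, is outside the daylight-saving period (11 April – 8 October), so Caseph Standard Time is on standard time, UTC−10:30.
09:45 UTC − 10h30m = 23:15 Caseph Standard Time (rolling into the previous day, 16 October 2032).

23:15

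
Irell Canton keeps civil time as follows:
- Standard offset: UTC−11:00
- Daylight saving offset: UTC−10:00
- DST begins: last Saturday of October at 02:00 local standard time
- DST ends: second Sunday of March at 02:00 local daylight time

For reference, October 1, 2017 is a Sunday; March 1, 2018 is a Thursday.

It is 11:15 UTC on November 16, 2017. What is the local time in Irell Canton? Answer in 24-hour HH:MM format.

01:15

1 October 2017 is a Sunday, so Saturdays fall on 7, 14, 21, 28; the last is October 28.
1 March 2018 is a Thursday, so the first Sunday is March 4 and the second is March 11.
At the standard offset (UTC−11:00), 11:15 UTC − 11h = 00:15 Irell Canton standard time.
The standard-time date in Irell Canton, November 16, 2017, falls between 28 October 2017 and 11 March 2018, so daylight saving is in effect and Irell Canton is at UTC−10:00.
11:15 UTC − 10h = 01:15 local.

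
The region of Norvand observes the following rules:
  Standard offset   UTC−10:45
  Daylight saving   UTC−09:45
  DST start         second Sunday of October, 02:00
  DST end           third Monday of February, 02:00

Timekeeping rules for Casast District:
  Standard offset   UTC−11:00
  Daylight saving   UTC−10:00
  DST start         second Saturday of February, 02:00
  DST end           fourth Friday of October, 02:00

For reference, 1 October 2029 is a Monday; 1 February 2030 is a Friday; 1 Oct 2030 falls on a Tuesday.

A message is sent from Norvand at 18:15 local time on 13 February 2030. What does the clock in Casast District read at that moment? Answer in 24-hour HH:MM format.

1 October 2029 is a Monday, so the first Sunday is October 7 and the second is October 14.
1 February 2030 is a Friday, so the first Monday is February 4 and the third is February 18.
Daylight saving runs 14 October 2029 – 18 February 2030; 13 February 2030 is inside that window, so Norvand is at UTC−09:45.
18:15 Norvand + 9h45m = 04:00 UTC (rolling into the next day, 14 February 2030).
1 February 2030 is a Friday, so the first Saturday is February 2 and the second is February 9.
1 October 2030 is a Tuesday, so the first Friday is October 4 and the fourth is October 25.
At the standard offset (UTC−11:00), 04:00 UTC − 11h = 17:00 Casast District standard time (rolling into the previous day, 13 February 2030).
The standard-time date in Casast District, 13 February 2030, lies within the daylight-saving period (9 February – 25 October), so Casast District is on daylight time, UTC−10:00.
04:00 UTC − 10h = 18:00 Casast District (rolling into the previous day, 13 February 2030).

18:00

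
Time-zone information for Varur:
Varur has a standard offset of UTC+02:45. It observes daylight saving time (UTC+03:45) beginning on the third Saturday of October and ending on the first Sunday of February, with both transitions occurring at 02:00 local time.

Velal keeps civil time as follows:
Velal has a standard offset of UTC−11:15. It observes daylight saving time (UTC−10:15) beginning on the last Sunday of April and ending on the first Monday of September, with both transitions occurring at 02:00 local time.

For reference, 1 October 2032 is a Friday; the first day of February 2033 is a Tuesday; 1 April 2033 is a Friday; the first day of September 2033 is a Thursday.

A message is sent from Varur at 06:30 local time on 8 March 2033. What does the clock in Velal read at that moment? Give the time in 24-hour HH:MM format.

1 October 2032 is a Friday, so the first Saturday is October 2 and the third is October 16.
1 February 2033 is a Tuesday, so the first Sunday is February 6.
8 March 2033 does not fall between 16 October 2032 and 6 February 2033, so daylight saving is not in effect and Varur is at UTC+02:45.
06:30 Varur − 2h45m = 03:45 UTC.
1 April 2033 is a Friday, so Sundays fall on 3, 10, 17, 24; the last is April 24.
1 September 2033 is a Thursday, so the first Monday is September 5.
At the standard offset (UTC−11:15), 03:45 UTC − 11h15m = 16:30 Velal standard time (rolling into the previous day, 7 March 2033).
The standard-time date in Velal, 7 March 2033, is outside the daylight-saving period (24 April – 5 September), so Velal is on standard time, UTC−11:15.
03:45 UTC − 11h15m = 16:30 Velal (rolling into the previous day, 7 March 2033).

16:30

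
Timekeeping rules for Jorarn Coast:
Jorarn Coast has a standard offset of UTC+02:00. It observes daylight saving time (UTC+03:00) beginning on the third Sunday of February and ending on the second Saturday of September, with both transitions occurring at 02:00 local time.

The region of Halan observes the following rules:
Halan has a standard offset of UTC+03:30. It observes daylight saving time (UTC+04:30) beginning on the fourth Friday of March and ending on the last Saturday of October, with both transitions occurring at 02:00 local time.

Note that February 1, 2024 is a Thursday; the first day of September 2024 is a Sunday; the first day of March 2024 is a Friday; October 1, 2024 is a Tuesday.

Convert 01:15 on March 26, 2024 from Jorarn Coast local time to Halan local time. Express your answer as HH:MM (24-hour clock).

1 February 2024 is a Thursday, so the first Sunday is February 4 and the third is February 18.
1 September 2024 is a Sunday, so the first Saturday is September 7 and the second is September 14.
March 26, 2024 lies within the daylight-saving period (18 February – 14 September), so Jorarn Coast is on daylight time, UTC+03:00.
01:15 Jorarn Coast − 3h = 22:15 UTC (rolling into the previous day, 25 March 2024).
1 March 2024 is a Friday, so the first Friday is March 1 and the fourth is March 22.
1 October 2024 is a Tuesday, so Saturdays fall on 5, 12, 19, 26; the last is October 26.
At the standard offset (UTC+03:30), 22:15 UTC + 3h30m = 01:45 Halan standard time (rolling into the next day, 26 March 2024).
Daylight saving runs 22 March – 26 October; the standard-time date in Halan, March 26, 2024, is inside that window, so Halan is at UTC+04:30.
22:15 UTC + 4h30m = 02:45 Halan (rolling into the next day, 26 March 2024).

02:45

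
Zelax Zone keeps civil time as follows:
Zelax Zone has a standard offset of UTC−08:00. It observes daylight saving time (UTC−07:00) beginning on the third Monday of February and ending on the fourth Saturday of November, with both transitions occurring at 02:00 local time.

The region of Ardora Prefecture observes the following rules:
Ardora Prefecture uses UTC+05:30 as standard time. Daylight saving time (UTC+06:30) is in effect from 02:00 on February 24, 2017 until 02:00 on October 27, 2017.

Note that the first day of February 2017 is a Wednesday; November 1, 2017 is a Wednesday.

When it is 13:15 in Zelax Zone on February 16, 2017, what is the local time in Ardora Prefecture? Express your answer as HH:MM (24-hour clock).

1 February 2017 is a Wednesday, so the first Monday is February 6 and the third is February 20.
1 November 2017 is a Wednesday, so the first Saturday is November 4 and the fourth is November 25.
February 16, 2017 does not fall between 20 February and 25 November, so daylight saving is not in effect and Zelax Zone is at UTC−08:00.
13:15 Zelax Zone + 8h = 21:15 UTC.
At the standard offset (UTC+05:30), 21:15 UTC + 5h30m = 02:45 Ardora Prefecture standard time (rolling into the next day, 17 February 2017).
Daylight saving runs 24 February – 27 October; the standard-time date in Ardora Prefecture, February 17, 2017, is outside that window, so Ardora Prefecture is on standard time at UTC+05:30.
21:15 UTC + 5h30m = 02:45 Ardora Prefecture (rolling into the next day, 17 February 2017).

02:45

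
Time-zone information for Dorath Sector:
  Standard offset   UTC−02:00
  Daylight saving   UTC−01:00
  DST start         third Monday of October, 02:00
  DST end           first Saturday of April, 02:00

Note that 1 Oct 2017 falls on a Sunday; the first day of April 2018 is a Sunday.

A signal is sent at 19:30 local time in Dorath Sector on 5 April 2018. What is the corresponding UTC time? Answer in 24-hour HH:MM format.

20:30

1 October 2017 is a Sunday, so the first Monday is October 2 and the third is October 16.
1 April 2018 is a Sunday, so the first Saturday is April 7.
5 April 2018 lies within the daylight-saving period (16 October 2017 – 7 April 2018), so Dorath Sector is on daylight time, UTC−01:00.
19:30 local + 1h = 20:30 UTC.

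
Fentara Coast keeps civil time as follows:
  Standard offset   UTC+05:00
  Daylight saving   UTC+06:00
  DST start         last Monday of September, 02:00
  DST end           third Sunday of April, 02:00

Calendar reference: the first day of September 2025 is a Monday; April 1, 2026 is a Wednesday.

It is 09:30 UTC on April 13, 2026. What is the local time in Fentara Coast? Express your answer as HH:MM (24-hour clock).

15:30

1 September 2025 is a Monday, so Mondays fall on 1, 8, 15, 22, 29; the last is September 29.
1 April 2026 is a Wednesday, so the first Sunday is April 5 and the third is April 19.
At the standard offset (UTC+05:00), 09:30 UTC + 5h = 14:30 Fentara Coast standard time.
Daylight saving runs 29 September 2025 – 19 April 2026; the standard-time date in Fentara Coast, April 13, 2026, is inside that window, so Fentara Coast is at UTC+06:00.
09:30 UTC + 6h = 15:30 local.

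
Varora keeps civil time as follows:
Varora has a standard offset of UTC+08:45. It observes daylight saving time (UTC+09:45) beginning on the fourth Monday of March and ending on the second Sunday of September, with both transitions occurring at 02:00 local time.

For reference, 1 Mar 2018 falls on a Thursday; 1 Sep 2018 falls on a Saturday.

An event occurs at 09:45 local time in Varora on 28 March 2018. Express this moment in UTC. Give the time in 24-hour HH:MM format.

1 March 2018 is a Thursday, so the first Monday is March 5 and the fourth is March 26.
1 September 2018 is a Saturday, so the first Sunday is September 2 and the second is September 9.
Daylight saving runs 26 March – 9 September; 28 March 2018 is inside that window, so Varora is at UTC+09:45.
09:45 local − 9h45m = 00:00 UTC.

00:00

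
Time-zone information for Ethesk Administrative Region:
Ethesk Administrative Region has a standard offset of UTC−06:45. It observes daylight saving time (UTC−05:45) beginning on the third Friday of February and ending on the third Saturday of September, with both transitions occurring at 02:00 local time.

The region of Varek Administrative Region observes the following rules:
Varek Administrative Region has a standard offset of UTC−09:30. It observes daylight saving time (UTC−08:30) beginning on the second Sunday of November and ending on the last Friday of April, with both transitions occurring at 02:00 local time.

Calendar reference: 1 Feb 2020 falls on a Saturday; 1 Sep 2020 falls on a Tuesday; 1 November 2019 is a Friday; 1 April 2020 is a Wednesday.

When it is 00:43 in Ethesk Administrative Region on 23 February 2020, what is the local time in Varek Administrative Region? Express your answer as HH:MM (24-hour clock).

21:58

1 February 2020 is a Saturday, so the first Friday is February 7 and the third is February 21.
1 September 2020 is a Tuesday, so the first Saturday is September 5 and the third is September 19.
Daylight saving runs 21 February – 19 September; 23 February 2020 is inside that window, so Ethesk Administrative Region is at UTC−05:45.
00:43 Ethesk Administrative Region + 5h45m = 06:28 UTC.
1 November 2019 is a Friday, so the first Sunday is November 3 and the second is November 10.
1 April 2020 is a Wednesday, so Fridays fall on 3, 10, 17, 24; the last is April 24.
At the standard offset (UTC−09:30), 06:28 UTC − 9h30m = 20:58 Varek Administrative Region standard time (rolling into the previous day, 22 February 2020).
The standard-time date in Varek Administrative Region, 22 February 2020, lies within the daylight-saving period (10 November 2019 – 24 April 2020), so Varek Administrative Region is on daylight time, UTC−08:30.
06:28 UTC − 8h30m = 21:58 Varek Administrative Region (rolling into the previous day, 22 February 2020).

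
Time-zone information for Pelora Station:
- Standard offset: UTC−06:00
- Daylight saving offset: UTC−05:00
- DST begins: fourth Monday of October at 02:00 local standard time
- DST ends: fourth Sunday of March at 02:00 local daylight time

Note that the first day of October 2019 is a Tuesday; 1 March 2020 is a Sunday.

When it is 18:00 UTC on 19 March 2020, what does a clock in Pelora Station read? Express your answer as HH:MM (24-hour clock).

1 October 2019 is a Tuesday, so the first Monday is October 7 and the fourth is October 28.
1 March 2020 is a Sunday, so the first Sunday is March 1 and the fourth is March 22.
At the standard offset (UTC−06:00), 18:00 UTC − 6h = 12:00 Pelora Station standard time.
The standard-time date in Pelora Station, 19 March 2020, lies within the daylight-saving period (28 October 2019 – 22 March 2020), so Pelora Station is on daylight time, UTC−05:00.
18:00 UTC − 5h = 13:00 local.

13:00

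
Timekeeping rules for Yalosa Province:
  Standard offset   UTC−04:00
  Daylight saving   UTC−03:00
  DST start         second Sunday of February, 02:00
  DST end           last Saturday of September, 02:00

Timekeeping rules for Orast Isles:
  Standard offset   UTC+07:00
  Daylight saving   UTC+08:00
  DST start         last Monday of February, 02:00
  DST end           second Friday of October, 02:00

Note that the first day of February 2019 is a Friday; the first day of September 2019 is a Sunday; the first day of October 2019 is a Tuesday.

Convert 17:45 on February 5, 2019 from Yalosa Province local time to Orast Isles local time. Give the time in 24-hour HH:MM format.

04:45

1 February 2019 is a Friday, so the first Sunday is February 3 and the second is February 10.
1 September 2019 is a Sunday, so Saturdays fall on 7, 14, 21, 28; the last is September 28.
Daylight saving runs 10 February – 28 September; February 5, 2019 is outside that window, so Yalosa Province is on standard time at UTC−04:00.
17:45 Yalosa Province + 4h = 21:45 UTC.
1 February 2019 is a Friday, so Mondays fall on 4, 11, 18, 25; the last is February 25.
1 October 2019 is a Tuesday, so the first Friday is October 4 and the second is October 11.
At the standard offset (UTC+07:00), 21:45 UTC + 7h = 04:45 Orast Isles standard time (rolling into the next day, 6 February 2019).
Daylight saving runs 25 February – 11 October; the standard-time date in Orast Isles, February 6, 2019, is outside that window, so Orast Isles is on standard time at UTC+07:00.
21:45 UTC + 7h = 04:45 Orast Isles (rolling into the next day, 6 February 2019).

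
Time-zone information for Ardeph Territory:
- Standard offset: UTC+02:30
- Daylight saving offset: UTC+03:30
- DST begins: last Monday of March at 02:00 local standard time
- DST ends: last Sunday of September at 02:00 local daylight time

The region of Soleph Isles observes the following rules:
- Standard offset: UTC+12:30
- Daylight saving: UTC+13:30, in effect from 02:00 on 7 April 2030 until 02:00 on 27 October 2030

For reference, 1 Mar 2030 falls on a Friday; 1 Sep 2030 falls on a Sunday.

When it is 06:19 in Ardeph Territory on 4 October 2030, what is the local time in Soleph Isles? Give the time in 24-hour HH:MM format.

1 March 2030 is a Friday, so Mondays fall on 4, 11, 18, 25; the last is March 25.
1 September 2030 is a Sunday, so Sundays fall on 1, 8, 15, 22, 29; the last is September 29.
4 October 2030 is outside the daylight-saving period (25 March – 29 September), so Ardeph Territory is on standard time, UTC+02:30.
06:19 Ardeph Territory − 2h30m = 03:49 UTC.
At the standard offset (UTC+12:30), 03:49 UTC + 12h30m = 16:19 Soleph Isles standard time.
The standard-time date in Soleph Isles, 4 October 2030, lies within the daylight-saving period (7 April – 27 October), so Soleph Isles is on daylight time, UTC+13:30.
03:49 UTC + 13h30m = 17:19 Soleph Isles.

17:19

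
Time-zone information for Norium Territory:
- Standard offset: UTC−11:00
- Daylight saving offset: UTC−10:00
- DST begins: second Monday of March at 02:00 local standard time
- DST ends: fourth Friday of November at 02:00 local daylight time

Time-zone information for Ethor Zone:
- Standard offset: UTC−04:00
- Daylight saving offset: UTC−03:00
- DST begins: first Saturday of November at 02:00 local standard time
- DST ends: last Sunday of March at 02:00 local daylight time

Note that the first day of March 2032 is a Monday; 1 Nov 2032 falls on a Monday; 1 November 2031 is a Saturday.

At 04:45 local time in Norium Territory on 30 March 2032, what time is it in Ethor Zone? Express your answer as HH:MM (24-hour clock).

10:45

1 March 2032 is a Monday, so the first Monday is March 1 and the second is March 8.
1 November 2032 is a Monday, so the first Friday is November 5 and the fourth is November 26.
30 March 2032 falls between 8 March and 26 November, so daylight saving is in effect and Norium Territory is at UTC−10:00.
04:45 Norium Territory + 10h = 14:45 UTC.
1 November 2031 is a Saturday, so the first Saturday is November 1.
1 March 2032 is a Monday, so Sundays fall on 7, 14, 21, 28; the last is March 28.
At the standard offset (UTC−04:00), 14:45 UTC − 4h = 10:45 Ethor Zone standard time.
The standard-time date in Ethor Zone, 30 March 2032, does not fall between 1 November 2031 and 28 March 2032, so daylight saving is not in effect and Ethor Zone is at UTC−04:00.
14:45 UTC − 4h = 10:45 Ethor Zone.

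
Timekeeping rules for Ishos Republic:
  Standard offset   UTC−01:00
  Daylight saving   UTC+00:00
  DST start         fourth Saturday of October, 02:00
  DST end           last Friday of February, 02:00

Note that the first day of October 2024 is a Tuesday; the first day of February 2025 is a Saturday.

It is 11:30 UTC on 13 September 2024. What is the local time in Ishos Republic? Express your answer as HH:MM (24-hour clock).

10:30

1 October 2024 is a Tuesday, so the first Saturday is October 5 and the fourth is October 26.
1 February 2025 is a Saturday, so Fridays fall on 7, 14, 21, 28; the last is February 28.
At the standard offset (UTC−01:00), 11:30 UTC − 1h = 10:30 Ishos Republic standard time.
The standard-time date in Ishos Republic, 13 September 2024, is outside the daylight-saving period (26 October 2024 – 28 February 2025), so Ishos Republic is on standard time, UTC−01:00.
11:30 UTC − 1h = 10:30 local.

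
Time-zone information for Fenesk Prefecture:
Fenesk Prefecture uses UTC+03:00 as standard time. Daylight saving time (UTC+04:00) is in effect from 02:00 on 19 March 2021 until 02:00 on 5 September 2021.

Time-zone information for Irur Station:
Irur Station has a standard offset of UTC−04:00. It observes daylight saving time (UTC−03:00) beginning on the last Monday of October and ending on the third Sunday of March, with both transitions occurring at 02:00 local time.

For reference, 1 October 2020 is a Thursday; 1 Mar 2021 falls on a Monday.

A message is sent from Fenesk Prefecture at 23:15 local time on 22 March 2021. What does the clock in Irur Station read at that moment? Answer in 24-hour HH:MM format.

Daylight saving runs 19 March – 5 September; 22 March 2021 is inside that window, so Fenesk Prefecture is at UTC+04:00.
23:15 Fenesk Prefecture − 4h = 19:15 UTC.
1 October 2020 is a Thursday, so Mondays fall on 5, 12, 19, 26; the last is October 26.
1 March 2021 is a Monday, so the first Sunday is March 7 and the third is March 21.
At the standard offset (UTC−04:00), 19:15 UTC − 4h = 15:15 Irur Station standard time.
Daylight saving runs 26 October 2020 – 21 March 2021; the standard-time date in Irur Station, 22 March 2021, is outside that window, so Irur Station is on standard time at UTC−04:00.
19:15 UTC − 4h = 15:15 Irur Station.

15:15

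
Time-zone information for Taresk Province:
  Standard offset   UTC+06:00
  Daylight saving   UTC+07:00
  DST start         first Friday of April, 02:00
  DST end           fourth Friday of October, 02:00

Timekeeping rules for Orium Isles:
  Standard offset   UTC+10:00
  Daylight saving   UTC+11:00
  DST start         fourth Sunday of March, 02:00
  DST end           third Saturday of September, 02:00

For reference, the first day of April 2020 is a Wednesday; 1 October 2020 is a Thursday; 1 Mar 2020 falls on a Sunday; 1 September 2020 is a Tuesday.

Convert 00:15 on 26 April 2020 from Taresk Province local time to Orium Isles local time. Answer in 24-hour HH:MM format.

1 April 2020 is a Wednesday, so the first Friday is April 3.
1 October 2020 is a Thursday, so the first Friday is October 2 and the fourth is October 23.
26 April 2020 lies within the daylight-saving period (3 April – 23 October), so Taresk Province is on daylight time, UTC+07:00.
00:15 Taresk Province − 7h = 17:15 UTC (rolling into the previous day, 25 April 2020).
1 March 2020 is a Sunday, so the first Sunday is March 1 and the fourth is March 22.
1 September 2020 is a Tuesday, so the first Saturday is September 5 and the third is September 19.
At the standard offset (UTC+10:00), 17:15 UTC + 10h = 03:15 Orium Isles standard time (rolling into the next day, 26 April 2020).
The standard-time date in Orium Isles, 26 April 2020, falls between 22 March and 19 September, so daylight saving is in effect and Orium Isles is at UTC+11:00.
17:15 UTC + 11h = 04:15 Orium Isles (rolling into the next day, 26 April 2020).

04:15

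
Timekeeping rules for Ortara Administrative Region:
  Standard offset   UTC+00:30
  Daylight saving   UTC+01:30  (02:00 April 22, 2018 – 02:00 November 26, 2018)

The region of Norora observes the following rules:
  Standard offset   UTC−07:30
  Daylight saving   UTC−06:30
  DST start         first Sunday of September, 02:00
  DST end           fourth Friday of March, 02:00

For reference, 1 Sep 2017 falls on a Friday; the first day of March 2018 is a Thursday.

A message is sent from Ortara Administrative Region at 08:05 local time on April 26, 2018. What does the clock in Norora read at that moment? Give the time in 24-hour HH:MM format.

23:05

April 26, 2018 falls between 22 April and 26 November, so daylight saving is in effect and Ortara Administrative Region is at UTC+01:30.
08:05 Ortara Administrative Region − 1h30m = 06:35 UTC.
1 September 2017 is a Friday, so the first Sunday is September 3.
1 March 2018 is a Thursday, so the first Friday is March 2 and the fourth is March 23.
At the standard offset (UTC−07:30), 06:35 UTC − 7h30m = 23:05 Norora standard time (rolling into the previous day, 25 April 2018).
Daylight saving runs 3 September 2017 – 23 March 2018; the standard-time date in Norora, April 25, 2018, is outside that window, so Norora is on standard time at UTC−07:30.
06:35 UTC − 7h30m = 23:05 Norora (rolling into the previous day, 25 April 2018).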